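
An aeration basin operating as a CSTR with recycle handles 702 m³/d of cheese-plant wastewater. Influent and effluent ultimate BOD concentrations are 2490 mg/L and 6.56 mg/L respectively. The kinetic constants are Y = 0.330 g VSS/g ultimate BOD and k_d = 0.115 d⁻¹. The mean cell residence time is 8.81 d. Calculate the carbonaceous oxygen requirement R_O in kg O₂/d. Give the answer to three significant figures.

R_O ≈ 1340 kg O₂/d

Y_obs = Y / (1 + k_d θ_c) = 0.330 / (1 + 0.115 × 8.81) = 0.330 / 2.013 = 0.1639.
Q·(S₀ − S) = 702 × (2490 − 6.56) × 10⁻³ = 1743 kg/d removed.
Net sludge production P_X = 0.1639 × 1743 = 285.8 kg VSS/d.
R_O = Q·(S₀ − S) − 1.42·P_X = 1743 − 1.42 × 285.8 = 1338 kg O₂/d.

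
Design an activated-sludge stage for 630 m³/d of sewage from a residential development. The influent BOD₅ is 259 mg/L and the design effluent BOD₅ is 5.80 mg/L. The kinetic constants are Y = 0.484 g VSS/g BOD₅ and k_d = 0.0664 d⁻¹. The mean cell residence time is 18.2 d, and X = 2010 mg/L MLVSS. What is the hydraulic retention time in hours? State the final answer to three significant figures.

τ ≈ 12.1 h

Steady-state biomass mass balance: V·X·(1 + k_d·θ_c) = Y·Q·(S₀ − S)·θ_c, so V = 0.484 × 630 × (259 − 5.80) × 18.2 / [2010 × (1 + 0.0664 × 18.2)] = 1.41×10^6 / 4439 = 316.5 m³.
HRT = V/Q = 316.5 m³ / 630 m³·d⁻¹ = 0.5024 d × 24 = 12.06 h.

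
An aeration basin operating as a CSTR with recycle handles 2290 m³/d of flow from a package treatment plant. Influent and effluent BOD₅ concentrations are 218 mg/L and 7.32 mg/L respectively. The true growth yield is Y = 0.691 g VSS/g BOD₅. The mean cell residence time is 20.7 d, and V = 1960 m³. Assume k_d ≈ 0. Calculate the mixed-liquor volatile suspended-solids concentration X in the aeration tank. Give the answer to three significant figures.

From V·X = Y·Q·(S₀ − S)·θ_c (decay neglected): X = 0.691 × 2290 × (218 − 7.32) × 20.7 / 1960 = 3521 mg/L.

X ≈ 3520 mg/L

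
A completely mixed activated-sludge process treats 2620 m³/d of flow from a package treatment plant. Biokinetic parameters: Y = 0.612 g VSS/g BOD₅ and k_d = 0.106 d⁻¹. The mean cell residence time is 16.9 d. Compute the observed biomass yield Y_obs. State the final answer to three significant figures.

Y_obs ≈ 0.219 g VSS/g BOD₅

Correct the yield for decay: Y_obs = Y/(1 + k_d θ_c) = 0.612 / (1 + 0.106 × 16.9) = 0.612 / 2.791 = 0.2192.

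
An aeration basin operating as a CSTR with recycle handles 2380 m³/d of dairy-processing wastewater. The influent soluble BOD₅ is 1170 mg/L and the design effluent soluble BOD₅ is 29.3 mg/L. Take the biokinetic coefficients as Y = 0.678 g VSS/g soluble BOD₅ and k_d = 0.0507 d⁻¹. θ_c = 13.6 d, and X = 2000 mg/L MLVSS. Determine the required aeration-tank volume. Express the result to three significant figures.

V ≈ 7410 m³

Steady-state biomass mass balance: V·X·(1 + k_d·θ_c) = Y·Q·(S₀ − S)·θ_c, so V = 0.678 × 2380 × (1170 − 29.3) × 13.6 / [2000 × (1 + 0.0507 × 13.6)] = 2.5×10^7 / 3379 = 7408 m³.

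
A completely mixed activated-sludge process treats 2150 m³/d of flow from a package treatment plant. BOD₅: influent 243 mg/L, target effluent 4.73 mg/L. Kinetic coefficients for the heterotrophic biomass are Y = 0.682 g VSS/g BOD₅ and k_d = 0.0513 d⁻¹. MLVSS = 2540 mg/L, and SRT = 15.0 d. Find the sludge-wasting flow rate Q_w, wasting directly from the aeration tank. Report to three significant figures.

Rearranging the biomass balance for a CMAS with decay, V = Y·Q·ΔS·θ_c / [X·(1+k_d θ_c)] = 0.682 × 2150 × (243 − 4.73) × 15.0 / [2540 × (1 + 0.0513 × 15.0)] = 5.24×10^6 / 4495 = 1166 m³.
Wasting from the aeration tank: Q_w = V / θ_c = 1166 / 15.0 = 77.73 m³/d.

Q_w ≈ 77.7 m³/d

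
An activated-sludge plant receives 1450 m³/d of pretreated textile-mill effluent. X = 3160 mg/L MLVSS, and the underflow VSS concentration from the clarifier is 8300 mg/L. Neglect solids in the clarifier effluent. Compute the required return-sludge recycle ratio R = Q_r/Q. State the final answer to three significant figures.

Solids balance on the clarifier gives (1+R)X = R·X_r, so R = X/(X_r − X) = 3160 / (8300 − 3160) = 0.6148.

R ≈ 0.615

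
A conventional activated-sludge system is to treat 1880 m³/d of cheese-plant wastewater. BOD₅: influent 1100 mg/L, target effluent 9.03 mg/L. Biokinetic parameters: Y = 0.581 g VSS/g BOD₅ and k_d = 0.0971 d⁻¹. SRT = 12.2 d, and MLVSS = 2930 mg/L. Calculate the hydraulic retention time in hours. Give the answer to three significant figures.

τ ≈ 29.0 h

Rearranging the biomass balance for a CMAS with decay, V = Y·Q·ΔS·θ_c / [X·(1+k_d θ_c)] = 0.581 × 1880 × (1100 − 9.03) × 12.2 / [2930 × (1 + 0.0971 × 12.2)] = 1.45×10^7 / 6401 = 2271 m³.
HRT = V/Q = 2271 m³ / 1880 m³·d⁻¹ = 1.208 d × 24 = 28.99 h.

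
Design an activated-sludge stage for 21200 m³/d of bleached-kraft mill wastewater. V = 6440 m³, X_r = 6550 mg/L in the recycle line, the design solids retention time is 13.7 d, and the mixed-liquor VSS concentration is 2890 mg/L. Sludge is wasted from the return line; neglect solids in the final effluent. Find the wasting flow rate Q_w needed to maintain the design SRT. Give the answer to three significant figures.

Q_w ≈ 207 m³/d

Q_w = (V·X)/(θ_c X_r) = 6440 × 2890 / (13.7 × 6550) = 207.4 m³/d.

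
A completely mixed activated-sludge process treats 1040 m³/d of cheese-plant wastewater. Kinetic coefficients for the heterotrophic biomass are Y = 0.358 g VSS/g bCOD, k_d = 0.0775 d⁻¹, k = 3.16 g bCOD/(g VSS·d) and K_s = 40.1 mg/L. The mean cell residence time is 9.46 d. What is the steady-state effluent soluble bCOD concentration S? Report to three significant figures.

S ≈ 7.75 mg/L

From the Monod/SRT balance for a CMAS, S = K_s·(1+k_d θ_c)/[θ_c·(Y k − k_d) − 1] = 40.1 × (1 + 0.0775 × 9.46) / [9.46 × (0.358 × 3.16 − 0.0775) − 1] = 69.50 / 8.969 = 7.749 mg/L.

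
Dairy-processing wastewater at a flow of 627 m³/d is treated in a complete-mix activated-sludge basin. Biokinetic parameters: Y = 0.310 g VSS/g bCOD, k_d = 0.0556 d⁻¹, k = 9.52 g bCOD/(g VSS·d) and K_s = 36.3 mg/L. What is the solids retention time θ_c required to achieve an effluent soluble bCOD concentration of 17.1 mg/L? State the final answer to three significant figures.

From 1/θ_c = Y·k·S/(K_s + S) − k_d: Y·k·S/(K_s+S) = 0.310 × 9.52 × 17.1 / (36.3 + 17.1) = 0.9450 d⁻¹.
Then 1/θ_c = μ − k_d = 0.9450 − 0.0556 = 0.8894 d⁻¹, giving θ_c = 1.124 d.

θ_c ≈ 1.12 d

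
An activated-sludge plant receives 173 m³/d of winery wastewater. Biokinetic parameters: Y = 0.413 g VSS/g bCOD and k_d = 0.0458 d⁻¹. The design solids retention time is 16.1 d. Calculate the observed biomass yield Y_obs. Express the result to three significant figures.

Observed yield with endogenous decay: Y_obs = Y / (1 + k_d·θ_c) = 0.413 / (1 + 0.0458 × 16.1) = 0.413 / 1.737 = 0.2377 g VSS/g bCOD.

Y_obs ≈ 0.238 g VSS/g bCOD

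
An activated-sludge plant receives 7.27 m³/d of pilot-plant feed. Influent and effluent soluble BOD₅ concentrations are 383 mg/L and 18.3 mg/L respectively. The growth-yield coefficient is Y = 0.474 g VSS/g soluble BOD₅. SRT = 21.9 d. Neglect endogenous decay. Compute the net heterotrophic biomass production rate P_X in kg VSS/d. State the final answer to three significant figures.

No decay correction is needed, so Y_obs = Y = 0.474.
Q·(S₀ − S) = 7.27 × (383 − 18.3) × 10⁻³ = 2.651 kg/d removed.
Net biomass production P_X = Y_obs × Q·(S₀ − S) = 0.4740 × 2.651 = 1.257 kg VSS/d.

P_X ≈ 1.26 kg VSS/d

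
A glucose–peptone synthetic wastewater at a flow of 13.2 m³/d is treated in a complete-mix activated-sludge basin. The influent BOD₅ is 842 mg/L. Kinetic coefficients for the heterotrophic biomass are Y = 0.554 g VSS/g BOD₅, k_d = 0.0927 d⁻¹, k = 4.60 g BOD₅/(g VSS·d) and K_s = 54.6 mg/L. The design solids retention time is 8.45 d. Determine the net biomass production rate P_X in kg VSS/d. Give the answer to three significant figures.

For a completely mixed reactor with recycle the Lawrence–McCarty relation gives S = K_s·(1 + k_d·θ_c) / [θ_c·(Y·k − k_d) − 1] = 54.6 × (1 + 0.0927 × 8.45) / [8.45 × (0.554 × 4.60 − 0.0927) − 1] = 97.37 / 19.75 = 4.930 mg/L.
Y_obs = Y / (1 + k_d θ_c) = 0.554 / (1 + 0.0927 × 8.45) = 0.554 / 1.783 = 0.3107.
ΔS = 842 − 4.93 = 837.1 mg/L, so the substrate removal rate is 13.2 × 837.1/1000 = 11.05 kg BOD₅/d.
P_X = Y_obs · Q(S₀ − S) = 0.3107 × 11.05 = 3.433 kg VSS/d.

P_X ≈ 3.43 kg VSS/d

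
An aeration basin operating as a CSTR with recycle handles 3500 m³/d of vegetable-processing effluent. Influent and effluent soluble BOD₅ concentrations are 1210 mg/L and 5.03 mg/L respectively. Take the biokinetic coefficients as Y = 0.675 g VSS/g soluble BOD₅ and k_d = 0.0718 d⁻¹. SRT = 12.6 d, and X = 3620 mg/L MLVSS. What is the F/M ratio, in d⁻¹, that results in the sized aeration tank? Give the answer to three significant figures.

Rearranging the biomass balance for a CMAS with decay, V = Y·Q·ΔS·θ_c / [X·(1+k_d θ_c)] = 0.675 × 3500 × (1210 − 5.03) × 12.6 / [3620 × (1 + 0.0718 × 12.6)] = 3.59×10^7 / 6895 = 5202 m³.
Food-to-microorganism ratio F/M = Q S₀ / (V X) = 3500 × 1210 / (5202 × 3620) = 0.2249 d⁻¹.

F/M ≈ 0.225 d⁻¹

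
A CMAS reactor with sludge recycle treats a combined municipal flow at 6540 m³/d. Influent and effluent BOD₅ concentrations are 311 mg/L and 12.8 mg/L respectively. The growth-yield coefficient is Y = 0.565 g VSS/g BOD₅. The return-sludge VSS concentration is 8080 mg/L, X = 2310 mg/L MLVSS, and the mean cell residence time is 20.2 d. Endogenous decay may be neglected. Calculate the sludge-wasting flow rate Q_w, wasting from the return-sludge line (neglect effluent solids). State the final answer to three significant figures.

V·X = Y·Q·ΔS·θ_c gives V = 0.565 × 6540 × (311 − 12.8) × 20.2 / 2310 = 9635 m³.
Wasting from the return line (neglecting effluent solids): Q_w = V·X / (θ_c·X_r) = 9635 × 2310 / (20.2 × 8080) = 136.4 m³/d.

Q_w ≈ 136 m³/d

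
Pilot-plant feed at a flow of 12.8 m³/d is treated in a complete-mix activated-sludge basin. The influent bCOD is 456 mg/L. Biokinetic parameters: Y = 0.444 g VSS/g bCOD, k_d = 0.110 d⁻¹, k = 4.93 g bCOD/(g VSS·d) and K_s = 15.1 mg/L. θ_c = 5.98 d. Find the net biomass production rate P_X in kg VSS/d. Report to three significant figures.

For a completely mixed reactor with recycle the Lawrence–McCarty relation gives S = K_s·(1 + k_d·θ_c) / [θ_c·(Y·k − k_d) − 1] = 15.1 × (1 + 0.110 × 5.98) / [5.98 × (0.444 × 4.93 − 0.110) − 1] = 25.03 / 11.43 = 2.190 mg/L.
Correct the yield for decay: Y_obs = Y/(1 + k_d θ_c) = 0.444 / (1 + 0.110 × 5.98) = 0.444 / 1.658 = 0.2678.
Substrate removed = Q·(S₀ − S) = 12.8 m³/d × (456 − 2.19) g/m³ = 5.81×10^3 g/d = 5.809 kg/d.
Net biomass production P_X = Y_obs × Q·(S₀ − S) = 0.2678 × 5.809 = 1.556 kg VSS/d.

P_X ≈ 1.56 kg VSS/d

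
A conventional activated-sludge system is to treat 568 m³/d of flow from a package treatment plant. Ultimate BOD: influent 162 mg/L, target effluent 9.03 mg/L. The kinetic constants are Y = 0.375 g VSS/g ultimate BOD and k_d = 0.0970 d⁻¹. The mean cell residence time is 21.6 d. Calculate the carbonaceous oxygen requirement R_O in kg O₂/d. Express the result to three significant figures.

R_O ≈ 71.9 kg O₂/d

The observed yield is Y_obs = Y/(1 + k_d·θ_c) = 0.375 / (1 + 0.0970 × 21.6) = 0.375 / 3.095 = 0.1212 g VSS per g ultimate BOD removed.
Substrate removed = Q·(S₀ − S) = 568 m³/d × (162 − 9.03) g/m³ = 8.69×10^4 g/d = 86.89 kg/d.
Net sludge production P_X = 0.1212 × 86.89 = 10.53 kg VSS/d.
R_O = Q·(S₀ − S) − 1.42·P_X = 86.89 − 1.42 × 10.53 = 71.94 kg O₂/d.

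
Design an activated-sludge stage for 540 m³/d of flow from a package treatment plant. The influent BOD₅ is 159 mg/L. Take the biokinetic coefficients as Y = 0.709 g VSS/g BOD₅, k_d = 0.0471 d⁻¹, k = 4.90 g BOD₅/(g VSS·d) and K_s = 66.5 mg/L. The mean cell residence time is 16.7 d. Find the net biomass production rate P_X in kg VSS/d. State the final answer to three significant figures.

Effluent substrate depends only on kinetics and SRT: S = K_s(1 + k_d θ_c) / [θ_c(Yk − k_d) − 1] = 66.5 × (1 + 0.0471 × 16.7) / [16.7 × (0.709 × 4.90 − 0.0471) − 1] = 118.8 / 56.23 = 2.113 mg/L.
Y_obs = Y / (1 + k_d θ_c) = 0.709 / (1 + 0.0471 × 16.7) = 0.709 / 1.787 = 0.3968.
Substrate removed = Q·(S₀ − S) = 540 m³/d × (159 − 2.11) g/m³ = 8.47×10^4 g/d = 84.72 kg/d.
Net biomass production P_X = Y_obs × Q·(S₀ − S) = 0.3968 × 84.72 = 33.62 kg VSS/d.

P_X ≈ 33.6 kg VSS/d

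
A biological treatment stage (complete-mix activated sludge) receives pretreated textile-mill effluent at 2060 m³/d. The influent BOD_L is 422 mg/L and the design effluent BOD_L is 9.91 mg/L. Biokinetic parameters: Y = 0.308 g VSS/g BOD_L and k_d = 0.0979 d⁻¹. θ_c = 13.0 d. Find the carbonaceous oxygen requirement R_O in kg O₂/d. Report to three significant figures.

Observed yield with endogenous decay: Y_obs = Y / (1 + k_d·θ_c) = 0.308 / (1 + 0.0979 × 13.0) = 0.308 / 2.273 = 0.1355 g VSS/g BOD_L.
ΔS = 422 − 9.91 = 412.1 mg/L, so the substrate removal rate is 2060 × 412.1/1000 = 848.9 kg BOD_L/d.
Biomass synthesised: P_X = Y_obs × 848.9 = 115.0 kg VSS/d.
Carbonaceous O₂ demand = substrate oxidised − cell-mass equivalent = 848.9 − 1.42 × 115.0 = 685.5 kg O₂/d.

R_O ≈ 686 kg O₂/d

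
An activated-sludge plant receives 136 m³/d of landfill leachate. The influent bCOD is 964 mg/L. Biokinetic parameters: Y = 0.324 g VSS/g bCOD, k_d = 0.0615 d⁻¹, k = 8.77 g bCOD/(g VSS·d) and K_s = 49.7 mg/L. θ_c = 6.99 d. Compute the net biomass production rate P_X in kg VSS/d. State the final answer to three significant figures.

P_X ≈ 29.6 kg VSS/d

From the Monod/SRT balance for a CMAS, S = K_s·(1+k_d θ_c)/[θ_c·(Y k − k_d) − 1] = 49.7 × (1 + 0.0615 × 6.99) / [6.99 × (0.324 × 8.77 − 0.0615) − 1] = 71.07 / 18.43 = 3.856 mg/L.
The observed yield is Y_obs = Y/(1 + k_d·θ_c) = 0.324 / (1 + 0.0615 × 6.99) = 0.324 / 1.430 = 0.2266 g VSS per g bCOD removed.
Q·(S₀ − S) = 136 × (964 − 3.86) × 10⁻³ = 130.6 kg/d removed.
P_X = Y_obs · Q(S₀ − S) = 0.2266 × 130.6 = 29.59 kg VSS/d.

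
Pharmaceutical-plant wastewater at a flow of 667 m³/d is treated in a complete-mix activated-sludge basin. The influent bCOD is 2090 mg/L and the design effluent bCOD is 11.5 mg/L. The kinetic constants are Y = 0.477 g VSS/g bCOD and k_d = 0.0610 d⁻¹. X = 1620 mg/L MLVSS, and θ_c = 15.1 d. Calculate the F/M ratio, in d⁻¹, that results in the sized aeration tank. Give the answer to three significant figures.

F/M ≈ 0.268 d⁻¹

From the SRT design equation V = Y Q (S₀−S) θ_c / [X (1 + k_d θ_c)] = 0.477 × 667 × (2090 − 11.5) × 15.1 / [1620 × (1 + 0.0610 × 15.1)] = 9.99×10^6 / 3112 = 3209 m³.
F/M = Q·S₀ / (V·X) = 667 × 2090 / (3209 × 1620) = 0.2682 g bCOD·(g VSS·d)⁻¹.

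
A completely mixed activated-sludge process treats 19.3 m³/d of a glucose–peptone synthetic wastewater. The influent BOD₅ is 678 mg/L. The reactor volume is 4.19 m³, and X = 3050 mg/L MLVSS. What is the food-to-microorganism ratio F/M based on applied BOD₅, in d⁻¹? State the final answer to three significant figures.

F/M ≈ 1.02 d⁻¹

F/M = applied load / biomass = Q·S₀/(V·X) = 19.3 × 678 / (4.190 × 3050) = 1.024 d⁻¹.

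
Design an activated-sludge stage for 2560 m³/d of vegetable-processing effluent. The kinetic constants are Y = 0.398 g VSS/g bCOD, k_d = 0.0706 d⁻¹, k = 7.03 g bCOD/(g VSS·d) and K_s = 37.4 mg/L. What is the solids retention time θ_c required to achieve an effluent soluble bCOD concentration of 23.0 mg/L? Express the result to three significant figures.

From 1/θ_c = Y·k·S/(K_s + S) − k_d: Y·k·S/(K_s+S) = 0.398 × 7.03 × 23.0 / (37.4 + 23.0) = 1.065 d⁻¹.
θ_c = 1/(μ − k_d) = 1/(1.065 − 0.0706) = 1/0.9948 = 1.005 d.

θ_c ≈ 1.01 d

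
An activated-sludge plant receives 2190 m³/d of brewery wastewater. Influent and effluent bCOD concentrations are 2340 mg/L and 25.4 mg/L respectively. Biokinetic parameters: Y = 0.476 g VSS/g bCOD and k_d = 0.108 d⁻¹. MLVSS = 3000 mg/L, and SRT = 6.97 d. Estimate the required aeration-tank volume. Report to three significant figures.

V ≈ 3200 m³

From the SRT design equation V = Y Q (S₀−S) θ_c / [X (1 + k_d θ_c)] = 0.476 × 2190 × (2340 − 25.4) × 6.97 / [3000 × (1 + 0.108 × 6.97)] = 1.68×10^7 / 5258 = 3198 m³.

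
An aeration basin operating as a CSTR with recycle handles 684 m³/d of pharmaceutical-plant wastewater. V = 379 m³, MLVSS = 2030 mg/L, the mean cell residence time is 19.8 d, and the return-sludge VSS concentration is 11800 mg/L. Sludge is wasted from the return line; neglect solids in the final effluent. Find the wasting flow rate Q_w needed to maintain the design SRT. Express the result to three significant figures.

Q_w ≈ 3.29 m³/d

Q_w = (V·X)/(θ_c X_r) = 379.0 × 2030 / (19.8 × 11800) = 3.293 m³/d.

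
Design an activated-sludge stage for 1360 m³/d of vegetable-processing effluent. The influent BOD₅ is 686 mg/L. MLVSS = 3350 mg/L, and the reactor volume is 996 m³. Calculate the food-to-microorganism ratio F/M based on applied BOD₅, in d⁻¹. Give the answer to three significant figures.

F/M = applied load / biomass = Q·S₀/(V·X) = 1360 × 686 / (996.0 × 3350) = 0.2796 d⁻¹.

F/M ≈ 0.280 d⁻¹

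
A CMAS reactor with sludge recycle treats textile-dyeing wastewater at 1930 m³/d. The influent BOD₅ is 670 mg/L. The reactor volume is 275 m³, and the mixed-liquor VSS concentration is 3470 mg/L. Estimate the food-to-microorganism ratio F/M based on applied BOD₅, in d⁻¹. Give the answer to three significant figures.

F/M = Q·S₀ / (V·X) = 1930 × 670 / (275.0 × 3470) = 1.355 g BOD₅·(g VSS·d)⁻¹.

F/M ≈ 1.36 d⁻¹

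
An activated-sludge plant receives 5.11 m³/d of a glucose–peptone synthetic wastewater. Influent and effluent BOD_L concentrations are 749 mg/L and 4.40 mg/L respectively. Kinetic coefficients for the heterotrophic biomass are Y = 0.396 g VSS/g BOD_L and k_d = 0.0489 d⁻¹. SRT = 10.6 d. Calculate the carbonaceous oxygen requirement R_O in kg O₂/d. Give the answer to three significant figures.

Y_obs = Y / (1 + k_d θ_c) = 0.396 / (1 + 0.0489 × 10.6) = 0.396 / 1.518 = 0.2608.
Substrate removed = Q·(S₀ − S) = 5.11 m³/d × (749 − 4.40) g/m³ = 3.8×10^3 g/d = 3.805 kg/d.
Net sludge production P_X = 0.2608 × 3.805 = 0.9924 kg VSS/d.
R_O = Q·(S₀ − S) − 1.42·P_X = 3.805 − 1.42 × 0.9924 = 2.396 kg O₂/d.

R_O ≈ 2.40 kg O₂/d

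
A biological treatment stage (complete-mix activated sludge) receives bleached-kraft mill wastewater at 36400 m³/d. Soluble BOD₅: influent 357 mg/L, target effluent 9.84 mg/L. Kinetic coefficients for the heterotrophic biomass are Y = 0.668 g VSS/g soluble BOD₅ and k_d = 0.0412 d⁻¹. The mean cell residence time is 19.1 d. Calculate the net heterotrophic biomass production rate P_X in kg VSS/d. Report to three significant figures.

P_X ≈ 4720 kg VSS/d

Correct the yield for decay: Y_obs = Y/(1 + k_d θ_c) = 0.668 / (1 + 0.0412 × 19.1) = 0.668 / 1.787 = 0.3738.
Mass of soluble BOD₅ removed per day: Q(S₀ − S) = 36400 × 347.2 g/m³ = 12637 kg/d.
So the net sludge growth is P_X = 0.3738 × 12637 = 4724 kg VSS/d.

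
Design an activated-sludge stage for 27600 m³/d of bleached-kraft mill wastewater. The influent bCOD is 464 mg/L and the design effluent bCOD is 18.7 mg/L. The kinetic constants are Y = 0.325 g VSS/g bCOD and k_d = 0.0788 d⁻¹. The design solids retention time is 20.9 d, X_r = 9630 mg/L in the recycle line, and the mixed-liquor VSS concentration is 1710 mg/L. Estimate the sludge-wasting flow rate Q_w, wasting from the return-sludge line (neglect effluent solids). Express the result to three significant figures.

Rearranging the biomass balance for a CMAS with decay, V = Y·Q·ΔS·θ_c / [X·(1+k_d θ_c)] = 0.325 × 27600 × (464 − 18.7) × 20.9 / [1710 × (1 + 0.0788 × 20.9)] = 8.35×10^7 / 4526 = 18444 m³.
Wasting from the return line (neglecting effluent solids): Q_w = V·X / (θ_c·X_r) = 18444 × 1710 / (20.9 × 9630) = 156.7 m³/d.

Q_w ≈ 157 m³/d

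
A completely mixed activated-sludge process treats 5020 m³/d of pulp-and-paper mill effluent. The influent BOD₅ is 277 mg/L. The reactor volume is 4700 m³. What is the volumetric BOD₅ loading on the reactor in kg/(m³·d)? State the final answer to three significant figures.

Volumetric loading L_v = Q·S₀ / V = 5020 × 277 g/m³ / 4700 m³ = 295.9 g/(m³·d) = 0.2959 kg BOD₅/(m³·d).

L_v ≈ 0.296 kg BOD₅/(m³·d)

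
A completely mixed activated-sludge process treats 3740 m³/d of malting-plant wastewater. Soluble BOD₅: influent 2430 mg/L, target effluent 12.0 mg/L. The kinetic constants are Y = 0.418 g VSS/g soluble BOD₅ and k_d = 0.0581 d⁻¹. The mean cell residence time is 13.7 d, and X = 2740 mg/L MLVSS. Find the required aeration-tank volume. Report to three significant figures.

Steady-state biomass mass balance: V·X·(1 + k_d·θ_c) = Y·Q·(S₀ − S)·θ_c, so V = 0.418 × 3740 × (2430 − 12.0) × 13.7 / [2740 × (1 + 0.0581 × 13.7)] = 5.18×10^7 / 4921 = 10524 m³.

V ≈ 10500 m³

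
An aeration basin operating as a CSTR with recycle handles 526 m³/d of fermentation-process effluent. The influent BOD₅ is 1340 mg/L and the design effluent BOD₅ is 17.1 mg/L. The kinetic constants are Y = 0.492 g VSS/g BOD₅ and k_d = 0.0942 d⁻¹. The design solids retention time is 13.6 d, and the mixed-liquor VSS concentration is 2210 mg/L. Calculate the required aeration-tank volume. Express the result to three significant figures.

V ≈ 924 m³

Steady-state biomass mass balance: V·X·(1 + k_d·θ_c) = Y·Q·(S₀ − S)·θ_c, so V = 0.492 × 526 × (1340 − 17.1) × 13.6 / [2210 × (1 + 0.0942 × 13.6)] = 4.66×10^6 / 5041 = 923.6 m³.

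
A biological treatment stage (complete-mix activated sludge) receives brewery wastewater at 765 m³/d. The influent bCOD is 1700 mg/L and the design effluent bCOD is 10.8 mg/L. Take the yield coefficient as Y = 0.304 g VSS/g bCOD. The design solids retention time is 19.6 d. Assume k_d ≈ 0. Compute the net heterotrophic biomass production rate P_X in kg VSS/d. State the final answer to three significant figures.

No decay correction is needed, so Y_obs = Y = 0.304.
ΔS = 1700 − 10.8 = 1689 mg/L, so the substrate removal rate is 765 × 1689/1000 = 1292 kg bCOD/d.
Biomass produced: P_X = Y_obs·Q·ΔS = 0.3040 × 1292 ≈ 392.8 kg VSS/d.

P_X ≈ 393 kg VSS/d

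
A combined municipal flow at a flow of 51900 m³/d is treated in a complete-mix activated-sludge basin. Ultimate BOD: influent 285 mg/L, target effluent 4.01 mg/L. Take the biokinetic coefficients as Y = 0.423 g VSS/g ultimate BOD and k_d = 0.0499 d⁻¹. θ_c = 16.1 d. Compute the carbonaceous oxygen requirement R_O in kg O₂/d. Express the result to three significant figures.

Observed yield with endogenous decay: Y_obs = Y / (1 + k_d·θ_c) = 0.423 / (1 + 0.0499 × 16.1) = 0.423 / 1.803 = 0.2346 g VSS/g ultimate BOD.
Substrate removed = Q·(S₀ − S) = 51900 m³/d × (285 − 4.01) g/m³ = 1.46×10^7 g/d = 14583 kg/d.
Biomass synthesised: P_X = Y_obs × 14583 = 3421 kg VSS/d.
Carbonaceous O₂ demand = substrate oxidised − cell-mass equivalent = 14583 − 1.42 × 3421 = 9726 kg O₂/d.

R_O ≈ 9730 kg O₂/d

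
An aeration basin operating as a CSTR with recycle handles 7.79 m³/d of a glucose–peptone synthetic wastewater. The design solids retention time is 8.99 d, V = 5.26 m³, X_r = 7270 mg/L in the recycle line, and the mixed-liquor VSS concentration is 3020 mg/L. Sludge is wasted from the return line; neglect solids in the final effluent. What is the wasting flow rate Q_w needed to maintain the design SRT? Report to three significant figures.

Q_w ≈ 0.243 m³/d

Wasting from the return line (neglecting effluent solids): Q_w = V·X / (θ_c·X_r) = 5.260 × 3020 / (8.99 × 7270) = 0.2431 m³/d.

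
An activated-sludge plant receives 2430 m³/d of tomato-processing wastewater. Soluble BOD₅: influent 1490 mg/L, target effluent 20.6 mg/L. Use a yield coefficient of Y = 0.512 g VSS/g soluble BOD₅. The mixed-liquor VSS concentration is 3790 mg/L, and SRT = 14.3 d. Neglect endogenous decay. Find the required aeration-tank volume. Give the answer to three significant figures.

With k_d = 0 the design equation reduces to V = Y Q (S₀−S) θ_c / X = 0.512 × 2430 × (1490 − 20.6) × 14.3 / 3790 = 6898 m³.

V ≈ 6900 m³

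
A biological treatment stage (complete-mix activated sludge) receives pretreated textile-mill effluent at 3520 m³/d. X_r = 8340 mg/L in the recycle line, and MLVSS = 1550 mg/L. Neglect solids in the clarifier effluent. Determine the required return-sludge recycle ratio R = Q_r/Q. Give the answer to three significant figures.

R ≈ 0.228

Mass balance around the secondary clarifier (neglecting effluent solids): R = X / (X_r − X) = 1550 / (8340 − 1550) = 0.2283.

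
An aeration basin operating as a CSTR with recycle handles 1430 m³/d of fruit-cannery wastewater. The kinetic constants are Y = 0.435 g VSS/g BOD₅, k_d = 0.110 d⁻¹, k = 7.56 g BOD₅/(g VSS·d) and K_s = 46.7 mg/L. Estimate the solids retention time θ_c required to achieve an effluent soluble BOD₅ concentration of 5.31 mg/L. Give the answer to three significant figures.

From 1/θ_c = Y·k·S/(K_s + S) − k_d: Y·k·S/(K_s+S) = 0.435 × 7.56 × 5.31 / (46.7 + 5.31) = 0.3358 d⁻¹.
1/θ_c = 0.3358 − 0.110 = 0.2258 d⁻¹, so θ_c = 4.430 d.

θ_c ≈ 4.43 d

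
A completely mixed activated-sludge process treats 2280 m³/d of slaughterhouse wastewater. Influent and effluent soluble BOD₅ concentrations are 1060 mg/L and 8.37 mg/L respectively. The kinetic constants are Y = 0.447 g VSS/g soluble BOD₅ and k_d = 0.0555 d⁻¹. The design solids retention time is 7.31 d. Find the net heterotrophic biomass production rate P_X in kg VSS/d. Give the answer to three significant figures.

Observed yield with endogenous decay: Y_obs = Y / (1 + k_d·θ_c) = 0.447 / (1 + 0.0555 × 7.31) = 0.447 / 1.406 = 0.3180 g VSS/g soluble BOD₅.
Q·(S₀ − S) = 2280 × (1060 − 8.37) × 10⁻³ = 2398 kg/d removed.
Net biomass production P_X = Y_obs × Q·(S₀ − S) = 0.3180 × 2398 = 762.4 kg VSS/d.

P_X ≈ 762 kg VSS/d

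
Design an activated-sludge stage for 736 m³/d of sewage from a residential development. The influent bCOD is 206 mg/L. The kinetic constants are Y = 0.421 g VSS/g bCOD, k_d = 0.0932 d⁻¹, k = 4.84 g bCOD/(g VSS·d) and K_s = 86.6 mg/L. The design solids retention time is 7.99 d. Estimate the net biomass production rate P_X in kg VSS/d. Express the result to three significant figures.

P_X ≈ 34.7 kg VSS/d

From the Monod/SRT balance for a CMAS, S = K_s·(1+k_d θ_c)/[θ_c·(Y k − k_d) − 1] = 86.6 × (1 + 0.0932 × 7.99) / [7.99 × (0.421 × 4.84 − 0.0932) − 1] = 151.1 / 14.54 = 10.39 mg/L.
The observed yield is Y_obs = Y/(1 + k_d·θ_c) = 0.421 / (1 + 0.0932 × 7.99) = 0.421 / 1.745 = 0.2413 g VSS per g bCOD removed.
Mass of bCOD removed per day: Q(S₀ − S) = 736 × 195.6 g/m³ = 144.0 kg/d.
So the net sludge growth is P_X = 0.2413 × 144.0 = 34.74 kg VSS/d.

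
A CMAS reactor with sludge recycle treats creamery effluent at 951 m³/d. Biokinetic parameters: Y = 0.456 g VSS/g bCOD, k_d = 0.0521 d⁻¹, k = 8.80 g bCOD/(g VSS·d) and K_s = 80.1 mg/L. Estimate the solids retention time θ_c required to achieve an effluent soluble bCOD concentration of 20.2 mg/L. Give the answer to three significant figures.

θ_c ≈ 1.32 d

From 1/θ_c = Y·k·S/(K_s + S) − k_d: Y·k·S/(K_s+S) = 0.456 × 8.80 × 20.2 / (80.1 + 20.2) = 0.8082 d⁻¹.
1/θ_c = 0.8082 − 0.0521 = 0.7561 d⁻¹, so θ_c = 1.323 d.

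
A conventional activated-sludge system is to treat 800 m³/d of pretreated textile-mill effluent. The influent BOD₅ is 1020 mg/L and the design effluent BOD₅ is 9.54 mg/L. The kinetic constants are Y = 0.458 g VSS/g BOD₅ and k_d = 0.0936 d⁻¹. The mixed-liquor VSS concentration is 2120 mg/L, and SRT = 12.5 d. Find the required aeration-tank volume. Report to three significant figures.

Rearranging the biomass balance for a CMAS with decay, V = Y·Q·ΔS·θ_c / [X·(1+k_d θ_c)] = 0.458 × 800 × (1020 − 9.54) × 12.5 / [2120 × (1 + 0.0936 × 12.5)] = 4.63×10^6 / 4600 = 1006 m³.

V ≈ 1010 m³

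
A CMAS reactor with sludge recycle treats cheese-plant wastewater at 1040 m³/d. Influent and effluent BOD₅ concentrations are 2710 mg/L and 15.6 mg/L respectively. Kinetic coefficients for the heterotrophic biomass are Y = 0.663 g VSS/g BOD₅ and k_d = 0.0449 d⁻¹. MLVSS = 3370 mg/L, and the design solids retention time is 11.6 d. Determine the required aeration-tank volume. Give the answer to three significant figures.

Steady-state biomass mass balance: V·X·(1 + k_d·θ_c) = Y·Q·(S₀ − S)·θ_c, so V = 0.663 × 1040 × (2710 − 15.6) × 11.6 / [3370 × (1 + 0.0449 × 11.6)] = 2.16×10^7 / 5125 = 4205 m³.

V ≈ 4200 m³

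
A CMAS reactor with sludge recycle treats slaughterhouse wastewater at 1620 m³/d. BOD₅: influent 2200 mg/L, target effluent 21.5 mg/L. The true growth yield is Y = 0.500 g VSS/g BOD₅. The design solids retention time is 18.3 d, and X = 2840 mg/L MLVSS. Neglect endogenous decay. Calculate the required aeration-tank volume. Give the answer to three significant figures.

Biomass mass balance (decay neglected): V·X = Y·Q·(S₀ − S)·θ_c, so V = 0.500 × 1620 × (2200 − 21.5) × 18.3 / 2840 = 11370 m³.

V ≈ 11400 m³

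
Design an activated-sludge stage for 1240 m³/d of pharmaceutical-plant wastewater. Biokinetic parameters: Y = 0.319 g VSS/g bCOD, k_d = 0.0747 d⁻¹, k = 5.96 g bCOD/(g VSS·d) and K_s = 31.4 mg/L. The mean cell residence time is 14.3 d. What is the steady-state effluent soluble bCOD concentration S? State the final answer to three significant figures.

From the Monod/SRT balance for a CMAS, S = K_s·(1+k_d θ_c)/[θ_c·(Y k − k_d) − 1] = 31.4 × (1 + 0.0747 × 14.3) / [14.3 × (0.319 × 5.96 − 0.0747) − 1] = 64.94 / 25.12 = 2.585 mg/L.

S ≈ 2.59 mg/L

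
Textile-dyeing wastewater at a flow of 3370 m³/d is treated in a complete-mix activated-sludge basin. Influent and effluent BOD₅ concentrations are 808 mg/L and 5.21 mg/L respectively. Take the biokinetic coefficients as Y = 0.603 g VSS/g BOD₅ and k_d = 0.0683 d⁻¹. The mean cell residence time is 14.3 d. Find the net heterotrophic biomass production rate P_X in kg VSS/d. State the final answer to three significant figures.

P_X ≈ 825 kg VSS/d

Y_obs = Y / (1 + k_d θ_c) = 0.603 / (1 + 0.0683 × 14.3) = 0.603 / 1.977 = 0.3051.
Substrate removed = Q·(S₀ − S) = 3370 m³/d × (808 − 5.21) g/m³ = 2.71×10^6 g/d = 2705 kg/d.
Biomass produced: P_X = Y_obs·Q·ΔS = 0.3051 × 2705 ≈ 825.3 kg VSS/d.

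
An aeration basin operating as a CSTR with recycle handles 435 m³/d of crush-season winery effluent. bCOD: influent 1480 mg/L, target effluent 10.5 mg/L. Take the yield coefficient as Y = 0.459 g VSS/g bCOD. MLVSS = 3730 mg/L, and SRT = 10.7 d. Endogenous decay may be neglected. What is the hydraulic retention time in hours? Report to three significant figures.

With k_d = 0 the design equation reduces to V = Y Q (S₀−S) θ_c / X = 0.459 × 435 × (1480 − 10.5) × 10.7 / 3730 = 841.7 m³.
HRT = V/Q = 841.7 m³ / 435 m³·d⁻¹ = 1.935 d × 24 = 46.44 h.

τ ≈ 46.4 h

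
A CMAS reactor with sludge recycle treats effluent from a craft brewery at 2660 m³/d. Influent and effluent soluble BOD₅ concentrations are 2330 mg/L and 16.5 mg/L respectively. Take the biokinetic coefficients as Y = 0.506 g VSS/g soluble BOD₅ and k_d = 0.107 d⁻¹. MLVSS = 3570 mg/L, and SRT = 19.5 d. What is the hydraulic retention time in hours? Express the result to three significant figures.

τ ≈ 49.7 h

From the SRT design equation V = Y Q (S₀−S) θ_c / [X (1 + k_d θ_c)] = 0.506 × 2660 × (2330 − 16.5) × 19.5 / [3570 × (1 + 0.107 × 19.5)] = 6.07×10^7 / 11019 = 5511 m³.
τ = V/Q = 5511/2660 = 2.072 d, or 49.72 h.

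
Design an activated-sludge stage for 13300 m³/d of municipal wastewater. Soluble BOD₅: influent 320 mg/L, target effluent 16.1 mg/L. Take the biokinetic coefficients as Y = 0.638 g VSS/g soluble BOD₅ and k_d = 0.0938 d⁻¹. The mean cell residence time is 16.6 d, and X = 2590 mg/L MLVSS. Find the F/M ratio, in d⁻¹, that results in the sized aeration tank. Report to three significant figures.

From the SRT design equation V = Y Q (S₀−S) θ_c / [X (1 + k_d θ_c)] = 0.638 × 13300 × (320 − 16.1) × 16.6 / [2590 × (1 + 0.0938 × 16.6)] = 4.28×10^7 / 6623 = 6463 m³.
F/M = applied load / biomass = Q·S₀/(V·X) = 13300 × 320 / (6463 × 2590) = 0.2542 d⁻¹.

F/M ≈ 0.254 d⁻¹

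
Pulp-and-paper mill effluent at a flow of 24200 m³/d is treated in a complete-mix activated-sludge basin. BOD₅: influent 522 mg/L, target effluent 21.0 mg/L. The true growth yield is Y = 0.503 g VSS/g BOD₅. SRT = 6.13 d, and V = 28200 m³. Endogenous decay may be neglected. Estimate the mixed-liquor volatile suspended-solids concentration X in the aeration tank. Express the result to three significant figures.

X ≈ 1330 mg/L

X = Y·Q·ΔS·θ_c / V = 0.503 × 24200 × (522 − 21.0) × 6.13 / 28200 = 1326 mg/L.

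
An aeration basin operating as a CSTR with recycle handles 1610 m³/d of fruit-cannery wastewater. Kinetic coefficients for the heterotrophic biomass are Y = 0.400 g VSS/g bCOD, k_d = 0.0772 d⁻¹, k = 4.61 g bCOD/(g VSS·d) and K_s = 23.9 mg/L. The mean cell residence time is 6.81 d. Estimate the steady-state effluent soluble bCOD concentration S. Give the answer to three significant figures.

S ≈ 3.31 mg/L

From the Monod/SRT balance for a CMAS, S = K_s·(1+k_d θ_c)/[θ_c·(Y k − k_d) − 1] = 23.9 × (1 + 0.0772 × 6.81) / [6.81 × (0.400 × 4.61 − 0.0772) − 1] = 36.46 / 11.03 = 3.305 mg/L.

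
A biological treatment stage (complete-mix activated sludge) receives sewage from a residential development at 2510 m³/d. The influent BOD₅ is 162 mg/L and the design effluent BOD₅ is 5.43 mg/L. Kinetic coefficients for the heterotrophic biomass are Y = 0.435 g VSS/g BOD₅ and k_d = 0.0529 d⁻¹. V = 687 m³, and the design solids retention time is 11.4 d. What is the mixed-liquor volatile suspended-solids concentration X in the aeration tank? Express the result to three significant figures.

Solving the biomass balance for X: X = Y Q (S₀−S) θ_c / [V (1+k_d θ_c)] = 0.435 × 2510 × (162 − 5.43) × 11.4 / [687 × (1 + 0.0529 × 11.4)] = 1770 mg/L.

X ≈ 1770 mg/L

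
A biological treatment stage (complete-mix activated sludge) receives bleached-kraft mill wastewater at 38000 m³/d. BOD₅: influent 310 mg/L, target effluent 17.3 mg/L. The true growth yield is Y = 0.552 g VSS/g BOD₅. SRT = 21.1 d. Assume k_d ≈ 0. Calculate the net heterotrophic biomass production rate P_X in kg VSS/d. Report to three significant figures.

No decay correction is needed, so Y_obs = Y = 0.552.
Q·(S₀ − S) = 38000 × (310 − 17.3) × 10⁻³ = 11123 kg/d removed.
Biomass produced: P_X = Y_obs·Q·ΔS = 0.5520 × 11123 ≈ 6140 kg VSS/d.

P_X ≈ 6140 kg VSS/d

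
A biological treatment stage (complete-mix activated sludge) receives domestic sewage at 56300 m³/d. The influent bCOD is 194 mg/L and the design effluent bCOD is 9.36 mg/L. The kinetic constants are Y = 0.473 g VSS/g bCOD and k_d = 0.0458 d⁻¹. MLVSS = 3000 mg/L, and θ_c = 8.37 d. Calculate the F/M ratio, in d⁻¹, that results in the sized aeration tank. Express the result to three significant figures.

F/M ≈ 0.367 d⁻¹

Steady-state biomass mass balance: V·X·(1 + k_d·θ_c) = Y·Q·(S₀ − S)·θ_c, so V = 0.473 × 56300 × (194 − 9.36) × 8.37 / [3000 × (1 + 0.0458 × 8.37)] = 4.12×10^7 / 4150 = 9917 m³.
F/M = Q·S₀ / (V·X) = 56300 × 194 / (9917 × 3000) = 0.3671 g bCOD·(g VSS·d)⁻¹.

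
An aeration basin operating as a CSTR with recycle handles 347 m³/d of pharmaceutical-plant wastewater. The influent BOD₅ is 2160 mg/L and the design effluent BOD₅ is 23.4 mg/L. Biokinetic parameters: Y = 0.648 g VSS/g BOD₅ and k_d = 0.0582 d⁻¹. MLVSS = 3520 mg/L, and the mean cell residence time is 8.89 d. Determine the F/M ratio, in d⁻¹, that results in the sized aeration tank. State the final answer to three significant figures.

From the SRT design equation V = Y Q (S₀−S) θ_c / [X (1 + k_d θ_c)] = 0.648 × 347 × (2160 − 23.4) × 8.89 / [3520 × (1 + 0.0582 × 8.89)] = 4.27×10^6 / 5341 = 799.6 m³.
Food-to-microorganism ratio F/M = Q S₀ / (V X) = 347 × 2160 / (799.6 × 3520) = 0.2663 d⁻¹.

F/M ≈ 0.266 d⁻¹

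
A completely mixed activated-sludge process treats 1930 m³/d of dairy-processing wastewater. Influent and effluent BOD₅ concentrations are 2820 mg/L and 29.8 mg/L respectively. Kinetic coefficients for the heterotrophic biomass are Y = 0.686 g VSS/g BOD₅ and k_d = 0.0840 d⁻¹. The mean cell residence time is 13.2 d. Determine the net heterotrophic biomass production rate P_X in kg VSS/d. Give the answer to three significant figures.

P_X ≈ 1750 kg VSS/d

Correct the yield for decay: Y_obs = Y/(1 + k_d θ_c) = 0.686 / (1 + 0.0840 × 13.2) = 0.686 / 2.109 = 0.3253.
Mass of BOD₅ removed per day: Q(S₀ − S) = 1930 × 2790 g/m³ = 5385 kg/d.
P_X = Y_obs · Q(S₀ − S) = 0.3253 × 5385 = 1752 kg VSS/d.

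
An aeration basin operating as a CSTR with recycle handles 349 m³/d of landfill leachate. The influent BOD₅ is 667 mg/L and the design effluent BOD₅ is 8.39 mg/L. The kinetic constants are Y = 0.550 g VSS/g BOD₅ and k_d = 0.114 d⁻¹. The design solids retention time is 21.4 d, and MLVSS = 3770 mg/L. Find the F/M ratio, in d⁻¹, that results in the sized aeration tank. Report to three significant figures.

From the SRT design equation V = Y Q (S₀−S) θ_c / [X (1 + k_d θ_c)] = 0.550 × 349 × (667 − 8.39) × 21.4 / [3770 × (1 + 0.114 × 21.4)] = 2.71×10^6 / 12967 = 208.6 m³.
F/M = applied load / biomass = Q·S₀/(V·X) = 349 × 667 / (208.6 × 3770) = 0.2960 d⁻¹.

F/M ≈ 0.296 d⁻¹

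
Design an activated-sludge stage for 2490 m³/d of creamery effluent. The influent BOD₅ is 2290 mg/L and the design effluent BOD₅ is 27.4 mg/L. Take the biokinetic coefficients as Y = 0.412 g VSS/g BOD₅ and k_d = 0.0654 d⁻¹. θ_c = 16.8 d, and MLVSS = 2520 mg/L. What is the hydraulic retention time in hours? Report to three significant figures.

τ ≈ 71.1 h

Rearranging the biomass balance for a CMAS with decay, V = Y·Q·ΔS·θ_c / [X·(1+k_d θ_c)] = 0.412 × 2490 × (2290 − 27.4) × 16.8 / [2520 × (1 + 0.0654 × 16.8)] = 3.9×10^7 / 5289 = 7373 m³.
HRT = V/Q = 7373 m³ / 2490 m³·d⁻¹ = 2.961 d × 24 = 71.07 h.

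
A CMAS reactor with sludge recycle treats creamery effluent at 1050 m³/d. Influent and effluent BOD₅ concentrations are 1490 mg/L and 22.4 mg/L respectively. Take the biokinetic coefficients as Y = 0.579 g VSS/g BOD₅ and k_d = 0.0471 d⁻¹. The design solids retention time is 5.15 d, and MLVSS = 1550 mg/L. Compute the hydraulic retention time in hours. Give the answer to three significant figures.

τ ≈ 54.5 h

From the SRT design equation V = Y Q (S₀−S) θ_c / [X (1 + k_d θ_c)] = 0.579 × 1050 × (1490 − 22.4) × 5.15 / [1550 × (1 + 0.0471 × 5.15)] = 4.59×10^6 / 1926 = 2386 m³.
Hydraulic retention time τ = V/Q = 2386 / 1050 = 2.272 d = 54.53 h.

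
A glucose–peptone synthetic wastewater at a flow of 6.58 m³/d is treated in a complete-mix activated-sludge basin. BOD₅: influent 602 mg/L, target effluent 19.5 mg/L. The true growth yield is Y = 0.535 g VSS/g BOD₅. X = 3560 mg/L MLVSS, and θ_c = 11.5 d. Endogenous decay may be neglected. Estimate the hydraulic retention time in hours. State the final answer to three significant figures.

τ ≈ 24.2 h

Biomass mass balance (decay neglected): V·X = Y·Q·(S₀ − S)·θ_c, so V = 0.535 × 6.58 × (602 − 19.5) × 11.5 / 3560 = 6.624 m³.
HRT = V/Q = 6.624 m³ / 6.58 m³·d⁻¹ = 1.007 d × 24 = 24.16 h.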